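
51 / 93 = 17 / 31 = 0.55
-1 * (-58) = 58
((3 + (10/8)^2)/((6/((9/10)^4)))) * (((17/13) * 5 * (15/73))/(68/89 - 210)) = -9926793/3098700800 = -0.00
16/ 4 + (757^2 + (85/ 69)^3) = 188253682102/ 328509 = 573054.87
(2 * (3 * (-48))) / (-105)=96 / 35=2.74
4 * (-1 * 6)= -24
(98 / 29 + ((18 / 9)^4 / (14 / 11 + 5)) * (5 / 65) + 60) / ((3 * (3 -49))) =-826895 / 1794897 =-0.46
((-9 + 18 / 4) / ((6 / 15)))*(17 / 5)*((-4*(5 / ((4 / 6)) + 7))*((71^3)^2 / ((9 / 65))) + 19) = 2052486799123495.75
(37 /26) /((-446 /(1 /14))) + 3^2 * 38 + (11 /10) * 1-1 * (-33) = 305287707 /811720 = 376.10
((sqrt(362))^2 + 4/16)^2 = 2099601/16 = 131225.06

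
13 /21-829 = -17396 /21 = -828.38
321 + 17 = 338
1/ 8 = 0.12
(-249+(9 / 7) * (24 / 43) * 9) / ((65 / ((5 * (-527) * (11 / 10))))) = 84641997 / 7826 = 10815.49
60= 60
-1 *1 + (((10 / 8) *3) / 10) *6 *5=41 / 4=10.25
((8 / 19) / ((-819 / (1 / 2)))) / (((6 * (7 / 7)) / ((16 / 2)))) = -16 / 46683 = -0.00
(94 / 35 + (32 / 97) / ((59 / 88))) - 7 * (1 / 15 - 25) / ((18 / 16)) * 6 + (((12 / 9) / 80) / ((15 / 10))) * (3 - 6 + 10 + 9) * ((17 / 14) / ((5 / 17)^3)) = 212387445982 / 225343125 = 942.51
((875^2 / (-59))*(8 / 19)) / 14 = -437500 / 1121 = -390.28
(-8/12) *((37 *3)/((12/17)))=-629/6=-104.83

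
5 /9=0.56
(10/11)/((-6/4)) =-20/33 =-0.61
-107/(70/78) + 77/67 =-276896/2345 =-118.08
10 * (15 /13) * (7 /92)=525 /598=0.88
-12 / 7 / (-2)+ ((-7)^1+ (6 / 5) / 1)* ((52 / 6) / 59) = 32 / 6195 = 0.01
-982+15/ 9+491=-1468/ 3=-489.33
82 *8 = 656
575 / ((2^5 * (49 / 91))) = 7475 / 224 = 33.37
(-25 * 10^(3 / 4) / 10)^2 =125 * sqrt(10) / 2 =197.64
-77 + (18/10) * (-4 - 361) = -734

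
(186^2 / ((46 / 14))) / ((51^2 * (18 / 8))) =107632 / 59823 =1.80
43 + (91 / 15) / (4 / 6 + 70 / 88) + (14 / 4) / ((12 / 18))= 202261 / 3860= 52.40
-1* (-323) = 323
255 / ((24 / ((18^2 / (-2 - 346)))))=-2295 / 232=-9.89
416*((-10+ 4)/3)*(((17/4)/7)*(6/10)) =-10608/35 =-303.09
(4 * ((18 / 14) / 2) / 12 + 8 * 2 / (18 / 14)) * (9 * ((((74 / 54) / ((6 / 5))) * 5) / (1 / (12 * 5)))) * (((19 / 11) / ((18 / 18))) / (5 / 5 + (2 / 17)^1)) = 11400625 / 189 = 60320.77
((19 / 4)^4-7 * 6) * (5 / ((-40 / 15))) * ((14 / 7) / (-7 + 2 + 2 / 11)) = 363.52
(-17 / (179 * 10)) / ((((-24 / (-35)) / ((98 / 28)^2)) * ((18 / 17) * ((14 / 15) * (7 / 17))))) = -171955 / 412416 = -0.42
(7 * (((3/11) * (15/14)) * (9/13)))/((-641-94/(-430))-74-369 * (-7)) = 29025/38292254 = 0.00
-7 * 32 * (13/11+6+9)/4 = -9968/11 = -906.18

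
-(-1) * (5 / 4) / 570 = 1 / 456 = 0.00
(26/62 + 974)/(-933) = -10069/9641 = -1.04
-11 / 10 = -1.10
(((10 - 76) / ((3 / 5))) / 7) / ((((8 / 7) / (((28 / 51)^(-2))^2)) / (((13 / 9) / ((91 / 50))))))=-1033572375 / 8605184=-120.11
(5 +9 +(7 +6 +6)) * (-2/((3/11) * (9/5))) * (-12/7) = 4840/21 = 230.48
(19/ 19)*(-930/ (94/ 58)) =-26970/ 47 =-573.83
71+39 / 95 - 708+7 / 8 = -483143 / 760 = -635.71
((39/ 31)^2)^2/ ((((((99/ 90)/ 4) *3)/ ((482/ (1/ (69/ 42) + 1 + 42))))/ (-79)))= -27014636628720/ 10189207193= -2651.30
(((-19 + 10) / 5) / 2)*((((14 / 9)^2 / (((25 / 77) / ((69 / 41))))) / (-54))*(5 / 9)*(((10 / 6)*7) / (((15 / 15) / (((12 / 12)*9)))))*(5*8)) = 4859624 / 9963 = 487.77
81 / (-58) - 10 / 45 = -1.62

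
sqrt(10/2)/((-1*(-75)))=sqrt(5)/75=0.03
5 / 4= 1.25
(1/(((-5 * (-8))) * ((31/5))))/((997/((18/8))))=9/989024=0.00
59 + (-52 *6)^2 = 97403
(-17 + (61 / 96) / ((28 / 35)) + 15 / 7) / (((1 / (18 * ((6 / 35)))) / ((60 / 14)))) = -1020627 / 5488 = -185.97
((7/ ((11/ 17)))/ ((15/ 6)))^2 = 56644/ 3025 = 18.73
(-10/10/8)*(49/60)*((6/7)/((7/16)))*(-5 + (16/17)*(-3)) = 1.56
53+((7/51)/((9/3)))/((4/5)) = 32471/612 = 53.06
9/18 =1/2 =0.50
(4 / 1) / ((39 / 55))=220 / 39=5.64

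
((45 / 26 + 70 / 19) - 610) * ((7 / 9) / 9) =-232295 / 4446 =-52.25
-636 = -636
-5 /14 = -0.36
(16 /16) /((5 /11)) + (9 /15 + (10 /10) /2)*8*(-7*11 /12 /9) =-110 /27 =-4.07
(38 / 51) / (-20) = -19 / 510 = -0.04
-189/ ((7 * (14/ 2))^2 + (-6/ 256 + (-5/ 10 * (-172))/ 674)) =-8152704/ 103574029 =-0.08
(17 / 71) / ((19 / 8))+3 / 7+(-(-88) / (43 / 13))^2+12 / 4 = 12420017520 / 17460107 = 711.34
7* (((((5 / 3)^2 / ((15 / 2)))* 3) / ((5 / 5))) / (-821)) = -70 / 7389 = -0.01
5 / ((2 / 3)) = 15 / 2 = 7.50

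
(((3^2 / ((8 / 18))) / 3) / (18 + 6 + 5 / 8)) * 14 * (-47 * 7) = -248724 / 197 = -1262.56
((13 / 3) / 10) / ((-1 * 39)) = -1 / 90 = -0.01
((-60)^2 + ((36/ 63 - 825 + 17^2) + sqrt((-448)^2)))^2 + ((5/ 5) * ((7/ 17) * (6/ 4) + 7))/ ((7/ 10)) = 10277694713/ 833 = 12338168.92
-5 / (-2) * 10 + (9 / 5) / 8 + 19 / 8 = 138 / 5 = 27.60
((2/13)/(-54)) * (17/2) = -17/702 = -0.02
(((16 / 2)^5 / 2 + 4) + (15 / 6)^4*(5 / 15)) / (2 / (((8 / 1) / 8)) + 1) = 787249 / 144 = 5467.01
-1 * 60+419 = 359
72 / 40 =9 / 5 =1.80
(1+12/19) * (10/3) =310/57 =5.44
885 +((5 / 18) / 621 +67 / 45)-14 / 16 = 197987941 / 223560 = 885.61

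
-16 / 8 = -2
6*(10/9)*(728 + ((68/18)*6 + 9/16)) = 5008.19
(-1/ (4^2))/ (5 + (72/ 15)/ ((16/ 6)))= -0.01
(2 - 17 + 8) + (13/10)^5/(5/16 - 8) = -5752543/768750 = -7.48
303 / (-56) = -303 / 56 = -5.41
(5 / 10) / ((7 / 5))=5 / 14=0.36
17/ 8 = 2.12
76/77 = 0.99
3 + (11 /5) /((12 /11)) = 301 /60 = 5.02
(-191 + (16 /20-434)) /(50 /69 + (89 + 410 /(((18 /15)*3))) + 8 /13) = -3.06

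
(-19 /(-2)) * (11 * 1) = 209 /2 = 104.50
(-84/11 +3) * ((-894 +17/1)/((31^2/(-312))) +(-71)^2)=-23729025/961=-24692.01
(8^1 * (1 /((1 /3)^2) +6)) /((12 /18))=180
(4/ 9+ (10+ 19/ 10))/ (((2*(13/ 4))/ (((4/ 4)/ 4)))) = 1111/ 2340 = 0.47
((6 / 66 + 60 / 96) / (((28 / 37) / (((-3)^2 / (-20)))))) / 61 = -2997 / 429440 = -0.01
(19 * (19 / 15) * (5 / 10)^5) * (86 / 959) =15523 / 230160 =0.07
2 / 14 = 1 / 7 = 0.14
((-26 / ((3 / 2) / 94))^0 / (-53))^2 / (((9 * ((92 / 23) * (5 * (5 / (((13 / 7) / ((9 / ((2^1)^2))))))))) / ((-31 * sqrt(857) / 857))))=-403 * sqrt(857) / 34123661775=-0.00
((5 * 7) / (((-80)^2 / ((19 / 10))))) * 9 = 1197 / 12800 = 0.09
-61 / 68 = -0.90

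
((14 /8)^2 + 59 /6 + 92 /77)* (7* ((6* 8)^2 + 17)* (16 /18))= 10988669 /54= 203493.87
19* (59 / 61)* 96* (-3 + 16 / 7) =-1260.14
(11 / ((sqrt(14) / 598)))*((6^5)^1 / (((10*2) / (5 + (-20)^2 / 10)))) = 57544344*sqrt(14) / 7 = 30758745.68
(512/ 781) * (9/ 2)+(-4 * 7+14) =-8630/ 781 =-11.05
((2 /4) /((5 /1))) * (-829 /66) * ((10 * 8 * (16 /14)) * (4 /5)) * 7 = -106112 /165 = -643.10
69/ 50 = 1.38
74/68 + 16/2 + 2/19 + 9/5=35509/3230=10.99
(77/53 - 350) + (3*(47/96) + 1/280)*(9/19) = -392318867/1127840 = -347.85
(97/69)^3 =2.78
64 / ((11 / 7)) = 40.73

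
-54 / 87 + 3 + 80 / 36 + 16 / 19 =26995 / 4959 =5.44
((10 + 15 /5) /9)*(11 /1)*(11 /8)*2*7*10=55055 /18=3058.61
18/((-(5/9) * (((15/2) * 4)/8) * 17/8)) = -1728/425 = -4.07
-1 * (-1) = 1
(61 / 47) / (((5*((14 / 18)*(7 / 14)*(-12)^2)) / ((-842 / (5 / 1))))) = -25681 / 32900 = -0.78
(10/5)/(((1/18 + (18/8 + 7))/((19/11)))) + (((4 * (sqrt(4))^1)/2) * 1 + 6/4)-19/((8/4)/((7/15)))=15896/11055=1.44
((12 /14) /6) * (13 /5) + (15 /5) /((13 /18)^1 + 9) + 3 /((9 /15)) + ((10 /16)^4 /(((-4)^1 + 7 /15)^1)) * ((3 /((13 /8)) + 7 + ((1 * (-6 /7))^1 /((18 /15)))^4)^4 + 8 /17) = -3189001416699325351647773431 /10946538530925249523980800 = -291.33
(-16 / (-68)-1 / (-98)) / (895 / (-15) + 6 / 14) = -0.00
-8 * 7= -56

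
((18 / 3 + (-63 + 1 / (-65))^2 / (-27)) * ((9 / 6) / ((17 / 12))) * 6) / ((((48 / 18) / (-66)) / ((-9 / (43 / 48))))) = -688255416288 / 3088475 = -222846.36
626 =626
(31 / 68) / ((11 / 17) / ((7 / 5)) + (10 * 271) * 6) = 217 / 7739980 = 0.00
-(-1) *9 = 9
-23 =-23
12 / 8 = 3 / 2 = 1.50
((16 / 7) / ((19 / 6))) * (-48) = -4608 / 133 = -34.65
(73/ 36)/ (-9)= -73/ 324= -0.23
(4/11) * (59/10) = 118/55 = 2.15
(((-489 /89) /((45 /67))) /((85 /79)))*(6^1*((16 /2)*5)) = -1824.74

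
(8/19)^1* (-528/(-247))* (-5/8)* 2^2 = -10560/4693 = -2.25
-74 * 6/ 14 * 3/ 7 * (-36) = 23976/ 49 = 489.31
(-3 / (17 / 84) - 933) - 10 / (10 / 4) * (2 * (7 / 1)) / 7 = -16249 / 17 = -955.82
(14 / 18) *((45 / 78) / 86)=35 / 6708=0.01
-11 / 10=-1.10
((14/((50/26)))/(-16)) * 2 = -91/100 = -0.91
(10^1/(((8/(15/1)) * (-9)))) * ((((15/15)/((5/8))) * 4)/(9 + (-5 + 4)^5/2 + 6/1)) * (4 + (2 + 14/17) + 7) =-18800/1479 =-12.71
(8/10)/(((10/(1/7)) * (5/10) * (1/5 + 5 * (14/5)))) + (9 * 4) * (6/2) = 108.00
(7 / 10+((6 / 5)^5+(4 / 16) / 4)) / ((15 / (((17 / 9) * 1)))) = 2763197 / 6750000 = 0.41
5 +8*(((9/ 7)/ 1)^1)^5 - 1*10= 388357/ 16807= 23.11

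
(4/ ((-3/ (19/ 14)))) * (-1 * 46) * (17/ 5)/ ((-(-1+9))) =-7429/ 210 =-35.38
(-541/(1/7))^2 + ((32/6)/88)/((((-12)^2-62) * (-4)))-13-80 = 77614985711/5412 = 14341276.00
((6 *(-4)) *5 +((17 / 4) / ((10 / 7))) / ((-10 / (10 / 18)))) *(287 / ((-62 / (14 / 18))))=173816671 / 401760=432.64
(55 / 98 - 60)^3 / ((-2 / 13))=2569396578125 / 1882384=1364969.41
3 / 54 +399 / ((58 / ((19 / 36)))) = 7697 / 2088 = 3.69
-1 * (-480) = 480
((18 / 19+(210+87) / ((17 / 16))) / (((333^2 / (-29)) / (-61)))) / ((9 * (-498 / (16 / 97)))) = -142454032 / 865091551491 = -0.00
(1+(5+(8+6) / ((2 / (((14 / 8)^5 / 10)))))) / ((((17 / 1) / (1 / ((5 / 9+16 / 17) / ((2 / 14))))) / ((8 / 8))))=1611801 / 16414720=0.10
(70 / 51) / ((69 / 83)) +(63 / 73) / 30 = 1.68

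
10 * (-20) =-200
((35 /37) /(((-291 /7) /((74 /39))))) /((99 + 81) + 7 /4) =-1960 /8250723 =-0.00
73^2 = 5329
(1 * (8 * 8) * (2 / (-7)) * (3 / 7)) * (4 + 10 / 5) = -2304 / 49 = -47.02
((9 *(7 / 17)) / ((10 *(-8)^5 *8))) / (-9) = 7 / 44564480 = 0.00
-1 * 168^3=-4741632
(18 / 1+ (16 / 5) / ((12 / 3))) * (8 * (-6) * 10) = -9024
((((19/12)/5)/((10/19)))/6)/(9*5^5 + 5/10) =361/101251800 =0.00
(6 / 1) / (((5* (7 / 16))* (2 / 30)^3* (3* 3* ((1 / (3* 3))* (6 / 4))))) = 43200 / 7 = 6171.43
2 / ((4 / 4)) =2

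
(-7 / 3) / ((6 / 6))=-7 / 3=-2.33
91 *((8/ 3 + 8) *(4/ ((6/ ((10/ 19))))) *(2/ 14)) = 8320/ 171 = 48.65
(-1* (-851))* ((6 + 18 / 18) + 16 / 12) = 7091.67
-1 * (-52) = 52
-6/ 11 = -0.55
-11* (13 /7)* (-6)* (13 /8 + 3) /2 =15873 /56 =283.45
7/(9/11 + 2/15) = 1155/157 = 7.36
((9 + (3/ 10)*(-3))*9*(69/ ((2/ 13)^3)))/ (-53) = -110511297/ 4240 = -26063.99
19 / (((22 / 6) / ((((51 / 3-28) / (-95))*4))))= 12 / 5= 2.40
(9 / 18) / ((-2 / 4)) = -1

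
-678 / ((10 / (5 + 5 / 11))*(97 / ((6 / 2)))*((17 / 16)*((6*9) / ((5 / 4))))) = -4520 / 18139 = -0.25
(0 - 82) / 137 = -82 / 137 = -0.60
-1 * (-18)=18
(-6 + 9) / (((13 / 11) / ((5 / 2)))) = 165 / 26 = 6.35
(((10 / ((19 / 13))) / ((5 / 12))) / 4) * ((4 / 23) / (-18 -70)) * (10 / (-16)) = 195 / 38456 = 0.01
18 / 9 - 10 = -8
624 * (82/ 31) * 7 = 358176/ 31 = 11554.06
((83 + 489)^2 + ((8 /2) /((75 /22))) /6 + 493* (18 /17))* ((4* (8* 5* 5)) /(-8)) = -294935576 /9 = -32770619.56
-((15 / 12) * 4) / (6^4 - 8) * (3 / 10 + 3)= -33 / 2576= -0.01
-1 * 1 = -1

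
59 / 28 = 2.11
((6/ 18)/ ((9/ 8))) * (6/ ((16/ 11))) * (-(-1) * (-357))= -1309/ 3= -436.33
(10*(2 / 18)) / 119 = 10 / 1071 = 0.01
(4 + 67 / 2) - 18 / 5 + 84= 1179 / 10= 117.90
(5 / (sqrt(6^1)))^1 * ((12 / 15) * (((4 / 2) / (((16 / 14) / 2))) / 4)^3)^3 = 40353607 * sqrt(6) / 314572800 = 0.31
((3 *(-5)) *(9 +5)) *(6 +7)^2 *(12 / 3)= -141960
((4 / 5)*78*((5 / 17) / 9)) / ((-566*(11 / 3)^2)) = -156 / 582131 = -0.00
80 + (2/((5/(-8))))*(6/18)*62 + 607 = 9313/15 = 620.87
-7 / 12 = -0.58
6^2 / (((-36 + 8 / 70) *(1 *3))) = -105 / 314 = -0.33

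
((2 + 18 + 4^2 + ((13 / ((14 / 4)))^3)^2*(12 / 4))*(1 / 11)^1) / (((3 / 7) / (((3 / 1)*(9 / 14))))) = 4189422114 / 1294139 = 3237.23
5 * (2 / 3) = 10 / 3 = 3.33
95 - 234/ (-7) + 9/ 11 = 9952/ 77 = 129.25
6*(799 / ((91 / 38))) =2001.89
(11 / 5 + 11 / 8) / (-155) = -143 / 6200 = -0.02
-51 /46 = -1.11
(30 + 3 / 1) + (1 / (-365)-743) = -259151 / 365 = -710.00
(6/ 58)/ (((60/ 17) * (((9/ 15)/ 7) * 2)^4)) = 5102125/ 150336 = 33.94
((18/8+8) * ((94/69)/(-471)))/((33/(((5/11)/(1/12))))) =-19270/3932379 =-0.00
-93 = -93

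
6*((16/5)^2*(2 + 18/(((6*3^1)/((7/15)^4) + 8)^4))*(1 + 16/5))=604418315743734499689377472/1171135438954270489962025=516.10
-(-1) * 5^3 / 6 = 125 / 6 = 20.83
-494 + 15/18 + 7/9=-8863/18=-492.39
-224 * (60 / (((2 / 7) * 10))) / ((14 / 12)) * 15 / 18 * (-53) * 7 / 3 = 415520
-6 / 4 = -3 / 2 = -1.50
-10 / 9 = -1.11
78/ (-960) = -13/ 160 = -0.08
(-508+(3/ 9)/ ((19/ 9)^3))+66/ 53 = -184206143/ 363527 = -506.72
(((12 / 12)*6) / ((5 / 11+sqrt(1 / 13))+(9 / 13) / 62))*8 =585723424 / 3667343 - 96745792*sqrt(13) / 3667343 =64.60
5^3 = 125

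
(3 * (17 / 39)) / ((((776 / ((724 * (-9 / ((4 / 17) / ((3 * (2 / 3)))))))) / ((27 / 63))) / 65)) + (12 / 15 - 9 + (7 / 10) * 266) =-6578267 / 2716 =-2422.04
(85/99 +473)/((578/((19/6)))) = 222832/85833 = 2.60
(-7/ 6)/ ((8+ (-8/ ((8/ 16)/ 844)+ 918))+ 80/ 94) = 329/ 3546756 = 0.00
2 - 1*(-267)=269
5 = 5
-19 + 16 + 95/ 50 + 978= 976.90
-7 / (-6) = 7 / 6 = 1.17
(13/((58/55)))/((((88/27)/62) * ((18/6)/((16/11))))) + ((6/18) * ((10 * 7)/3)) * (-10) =103130/2871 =35.92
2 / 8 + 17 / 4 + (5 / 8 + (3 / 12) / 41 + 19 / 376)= 9985 / 1927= 5.18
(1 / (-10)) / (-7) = 1 / 70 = 0.01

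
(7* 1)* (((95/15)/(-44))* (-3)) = 133/44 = 3.02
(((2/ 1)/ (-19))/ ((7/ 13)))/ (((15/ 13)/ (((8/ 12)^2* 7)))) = -1352/ 2565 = -0.53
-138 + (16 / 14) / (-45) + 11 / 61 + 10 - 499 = -12044828 / 19215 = -626.85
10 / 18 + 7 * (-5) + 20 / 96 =-2465 / 72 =-34.24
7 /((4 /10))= 17.50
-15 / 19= -0.79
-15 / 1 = -15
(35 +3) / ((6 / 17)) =323 / 3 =107.67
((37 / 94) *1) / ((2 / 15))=555 / 188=2.95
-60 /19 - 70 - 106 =-179.16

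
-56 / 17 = -3.29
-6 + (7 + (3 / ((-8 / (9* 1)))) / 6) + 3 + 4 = 119 / 16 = 7.44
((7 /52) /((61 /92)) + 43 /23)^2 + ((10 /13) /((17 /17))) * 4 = 7.37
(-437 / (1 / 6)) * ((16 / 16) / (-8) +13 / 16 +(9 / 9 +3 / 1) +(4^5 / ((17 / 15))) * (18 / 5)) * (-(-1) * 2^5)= -4646241684 / 17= -273308334.35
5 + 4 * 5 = 25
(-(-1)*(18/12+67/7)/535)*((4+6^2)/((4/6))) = 930/749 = 1.24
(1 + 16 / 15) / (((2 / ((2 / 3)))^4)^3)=31 / 7971615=0.00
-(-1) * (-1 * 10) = -10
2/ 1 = 2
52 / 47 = 1.11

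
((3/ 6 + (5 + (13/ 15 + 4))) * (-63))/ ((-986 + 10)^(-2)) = -622127385.60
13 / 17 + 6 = 115 / 17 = 6.76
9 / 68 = 0.13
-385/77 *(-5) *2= 50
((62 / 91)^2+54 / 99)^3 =1.03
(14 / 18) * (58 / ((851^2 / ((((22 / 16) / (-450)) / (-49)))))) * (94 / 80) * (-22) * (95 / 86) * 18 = -3133537 / 1569488407200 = -0.00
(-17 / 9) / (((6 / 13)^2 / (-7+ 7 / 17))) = 4732 / 81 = 58.42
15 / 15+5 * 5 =26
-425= -425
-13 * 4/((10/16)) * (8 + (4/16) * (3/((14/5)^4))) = -16005431/24010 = -666.62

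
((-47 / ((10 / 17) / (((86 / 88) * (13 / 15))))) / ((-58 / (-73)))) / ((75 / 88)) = -32604793 / 326250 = -99.94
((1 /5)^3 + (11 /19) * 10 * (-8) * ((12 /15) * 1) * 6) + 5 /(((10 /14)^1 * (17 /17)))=-511356 /2375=-215.31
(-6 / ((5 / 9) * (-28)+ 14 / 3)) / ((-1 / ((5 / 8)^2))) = -675 / 3136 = -0.22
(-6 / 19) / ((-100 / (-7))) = -21 / 950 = -0.02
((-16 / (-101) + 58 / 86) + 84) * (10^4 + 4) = 3685763716 / 4343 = 848667.68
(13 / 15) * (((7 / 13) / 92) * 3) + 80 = 36807 / 460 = 80.02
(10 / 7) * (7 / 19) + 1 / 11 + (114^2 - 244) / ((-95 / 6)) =-840987 / 1045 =-804.77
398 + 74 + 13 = 485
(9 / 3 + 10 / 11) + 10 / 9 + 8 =1289 / 99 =13.02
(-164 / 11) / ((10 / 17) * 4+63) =-0.23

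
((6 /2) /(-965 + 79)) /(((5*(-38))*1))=0.00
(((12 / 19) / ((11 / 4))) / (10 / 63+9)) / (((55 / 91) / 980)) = 53936064 / 1326523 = 40.66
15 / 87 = 5 / 29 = 0.17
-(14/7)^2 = -4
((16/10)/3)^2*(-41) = -2624/225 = -11.66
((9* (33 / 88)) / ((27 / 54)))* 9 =243 / 4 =60.75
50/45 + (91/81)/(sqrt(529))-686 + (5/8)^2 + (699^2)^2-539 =28464366958475311/119232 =238730935977.55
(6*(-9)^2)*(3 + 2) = 2430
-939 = -939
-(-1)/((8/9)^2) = 81/64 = 1.27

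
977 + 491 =1468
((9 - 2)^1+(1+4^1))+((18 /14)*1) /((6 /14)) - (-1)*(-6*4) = -9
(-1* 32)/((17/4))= -128/17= -7.53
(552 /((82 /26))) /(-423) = -2392 /5781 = -0.41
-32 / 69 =-0.46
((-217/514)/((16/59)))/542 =-12803/4457408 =-0.00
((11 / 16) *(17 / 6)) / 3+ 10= 3067 / 288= 10.65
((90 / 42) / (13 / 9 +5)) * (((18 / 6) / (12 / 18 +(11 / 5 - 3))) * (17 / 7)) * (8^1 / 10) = -20655 / 1421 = -14.54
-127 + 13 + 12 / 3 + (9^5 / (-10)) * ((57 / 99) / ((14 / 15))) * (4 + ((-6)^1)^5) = 2179903463 / 77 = 28310434.58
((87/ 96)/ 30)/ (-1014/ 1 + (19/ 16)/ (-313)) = -9077/ 304687860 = -0.00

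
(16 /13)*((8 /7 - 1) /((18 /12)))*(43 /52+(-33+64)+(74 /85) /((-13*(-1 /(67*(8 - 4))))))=251432 /43095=5.83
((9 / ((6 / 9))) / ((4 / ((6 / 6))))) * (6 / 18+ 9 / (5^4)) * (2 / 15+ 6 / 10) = 5379 / 6250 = 0.86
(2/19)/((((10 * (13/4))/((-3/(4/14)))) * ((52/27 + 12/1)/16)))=-2268/58045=-0.04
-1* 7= -7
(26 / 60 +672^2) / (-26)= -13547533 / 780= -17368.63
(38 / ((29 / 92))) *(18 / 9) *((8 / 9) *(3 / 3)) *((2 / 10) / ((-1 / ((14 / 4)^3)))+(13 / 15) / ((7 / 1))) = -49636208 / 27405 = -1811.21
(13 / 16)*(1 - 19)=-14.62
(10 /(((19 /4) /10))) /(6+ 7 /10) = 4000 /1273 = 3.14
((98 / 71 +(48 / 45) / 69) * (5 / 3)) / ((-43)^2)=102566 / 81524259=0.00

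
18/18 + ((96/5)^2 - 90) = 6991/25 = 279.64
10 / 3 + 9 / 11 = 137 / 33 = 4.15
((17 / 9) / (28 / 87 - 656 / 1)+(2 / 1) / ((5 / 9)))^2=9473536123921 / 732154035600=12.94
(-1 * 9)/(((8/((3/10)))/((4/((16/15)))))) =-81/64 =-1.27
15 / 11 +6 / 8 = 93 / 44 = 2.11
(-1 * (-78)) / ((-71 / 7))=-546 / 71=-7.69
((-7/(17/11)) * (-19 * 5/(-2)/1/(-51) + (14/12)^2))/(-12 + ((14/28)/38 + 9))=384769/590427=0.65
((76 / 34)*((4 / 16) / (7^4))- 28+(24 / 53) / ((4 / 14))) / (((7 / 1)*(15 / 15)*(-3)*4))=38095531 / 121144856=0.31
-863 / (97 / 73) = -62999 / 97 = -649.47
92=92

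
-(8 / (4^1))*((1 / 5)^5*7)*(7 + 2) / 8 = -63 / 12500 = -0.01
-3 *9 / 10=-27 / 10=-2.70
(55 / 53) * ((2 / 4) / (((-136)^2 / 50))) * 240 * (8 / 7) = 41250 / 107219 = 0.38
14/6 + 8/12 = 3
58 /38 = 29 /19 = 1.53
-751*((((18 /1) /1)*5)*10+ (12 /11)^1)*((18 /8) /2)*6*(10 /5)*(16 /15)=-535961664 /55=-9744757.53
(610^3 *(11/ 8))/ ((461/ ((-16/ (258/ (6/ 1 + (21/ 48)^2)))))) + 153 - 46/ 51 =-2801527880841/ 10783712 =-259792.54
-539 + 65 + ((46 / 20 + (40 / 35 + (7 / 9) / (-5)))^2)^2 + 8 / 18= -56203149280319 / 157529610000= -356.78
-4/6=-2/3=-0.67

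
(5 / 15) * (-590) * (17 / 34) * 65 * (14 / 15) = -53690 / 9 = -5965.56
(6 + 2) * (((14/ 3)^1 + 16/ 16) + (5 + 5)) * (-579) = -72568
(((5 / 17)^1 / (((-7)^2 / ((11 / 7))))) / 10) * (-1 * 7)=-11 / 1666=-0.01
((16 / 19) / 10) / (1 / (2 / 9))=16 / 855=0.02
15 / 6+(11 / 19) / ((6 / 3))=53 / 19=2.79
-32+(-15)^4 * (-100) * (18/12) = -7593782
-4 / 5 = -0.80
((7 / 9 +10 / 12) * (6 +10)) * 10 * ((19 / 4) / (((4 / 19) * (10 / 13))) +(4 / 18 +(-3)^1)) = 1108873 / 162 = 6844.90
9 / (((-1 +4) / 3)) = 9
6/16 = 3/8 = 0.38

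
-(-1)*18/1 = 18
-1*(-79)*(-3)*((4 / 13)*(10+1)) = -10428 / 13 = -802.15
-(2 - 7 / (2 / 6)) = 19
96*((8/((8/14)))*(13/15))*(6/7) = 4992/5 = 998.40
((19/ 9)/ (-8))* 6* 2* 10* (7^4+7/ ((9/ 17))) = -2064160/ 27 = -76450.37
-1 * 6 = -6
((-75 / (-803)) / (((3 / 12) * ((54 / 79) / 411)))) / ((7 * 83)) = 541150 / 1399629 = 0.39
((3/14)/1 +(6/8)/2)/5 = 33/280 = 0.12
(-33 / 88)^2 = 9 / 64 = 0.14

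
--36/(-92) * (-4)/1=36/23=1.57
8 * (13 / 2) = 52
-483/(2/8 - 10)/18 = 322/117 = 2.75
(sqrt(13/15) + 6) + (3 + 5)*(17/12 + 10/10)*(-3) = -52 + sqrt(195)/15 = -51.07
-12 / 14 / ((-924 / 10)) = 5 / 539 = 0.01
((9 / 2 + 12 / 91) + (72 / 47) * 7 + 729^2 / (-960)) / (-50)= 736641879 / 68432000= 10.76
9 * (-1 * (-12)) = 108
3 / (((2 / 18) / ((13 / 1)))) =351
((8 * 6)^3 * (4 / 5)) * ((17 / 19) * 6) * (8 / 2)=180486144 / 95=1899854.15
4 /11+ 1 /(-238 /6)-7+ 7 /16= -130357 /20944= -6.22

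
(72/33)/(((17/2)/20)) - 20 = -14.87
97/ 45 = 2.16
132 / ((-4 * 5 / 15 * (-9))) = 11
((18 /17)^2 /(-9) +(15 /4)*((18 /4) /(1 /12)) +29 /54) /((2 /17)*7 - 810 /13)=-10291619 /3118446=-3.30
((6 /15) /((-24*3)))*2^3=-2 /45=-0.04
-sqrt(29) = -5.39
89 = 89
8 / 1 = 8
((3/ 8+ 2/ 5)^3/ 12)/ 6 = 29791/ 4608000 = 0.01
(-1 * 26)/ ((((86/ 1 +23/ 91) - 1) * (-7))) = 169/ 3879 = 0.04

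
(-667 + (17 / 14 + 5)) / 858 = -841 / 1092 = -0.77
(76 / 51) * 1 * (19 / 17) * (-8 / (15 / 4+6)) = -46208 / 33813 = -1.37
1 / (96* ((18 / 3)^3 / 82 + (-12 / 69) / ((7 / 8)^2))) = 46207 / 10677120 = 0.00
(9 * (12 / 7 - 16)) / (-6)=150 / 7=21.43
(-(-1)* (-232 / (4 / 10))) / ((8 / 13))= -1885 / 2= -942.50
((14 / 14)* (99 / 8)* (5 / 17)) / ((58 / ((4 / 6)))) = 165 / 3944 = 0.04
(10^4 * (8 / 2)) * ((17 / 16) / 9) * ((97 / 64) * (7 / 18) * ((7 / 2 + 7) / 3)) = 50500625 / 5184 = 9741.63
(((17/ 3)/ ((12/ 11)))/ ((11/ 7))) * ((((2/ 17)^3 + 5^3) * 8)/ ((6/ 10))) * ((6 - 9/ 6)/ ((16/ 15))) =107473275/ 4624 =23242.49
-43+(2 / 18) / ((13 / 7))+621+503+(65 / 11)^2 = 15798889 / 14157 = 1115.98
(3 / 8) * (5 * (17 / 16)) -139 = -17537 / 128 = -137.01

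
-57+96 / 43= -2355 / 43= -54.77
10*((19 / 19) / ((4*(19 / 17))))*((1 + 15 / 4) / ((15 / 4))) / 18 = 17 / 108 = 0.16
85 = 85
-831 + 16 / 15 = -12449 / 15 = -829.93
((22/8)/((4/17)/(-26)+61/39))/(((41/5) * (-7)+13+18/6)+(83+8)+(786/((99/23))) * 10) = 1203345/1276312016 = 0.00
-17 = -17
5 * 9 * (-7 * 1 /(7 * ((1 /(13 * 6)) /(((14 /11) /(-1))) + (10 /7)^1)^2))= -53660880 /2399401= -22.36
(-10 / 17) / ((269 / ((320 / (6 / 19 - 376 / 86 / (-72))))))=-1.86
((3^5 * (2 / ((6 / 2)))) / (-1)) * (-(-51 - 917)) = -156816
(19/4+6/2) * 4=31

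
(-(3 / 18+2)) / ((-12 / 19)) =247 / 72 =3.43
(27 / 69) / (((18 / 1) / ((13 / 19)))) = 13 / 874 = 0.01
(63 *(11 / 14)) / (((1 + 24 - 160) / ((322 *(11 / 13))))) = -19481 / 195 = -99.90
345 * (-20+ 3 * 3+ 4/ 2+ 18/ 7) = -15525/ 7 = -2217.86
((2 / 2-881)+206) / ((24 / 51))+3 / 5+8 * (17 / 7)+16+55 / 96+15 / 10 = -4684339 / 3360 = -1394.15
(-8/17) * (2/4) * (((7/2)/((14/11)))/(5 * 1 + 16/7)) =-77/867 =-0.09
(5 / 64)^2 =25 / 4096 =0.01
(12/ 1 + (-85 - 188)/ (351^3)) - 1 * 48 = -36.00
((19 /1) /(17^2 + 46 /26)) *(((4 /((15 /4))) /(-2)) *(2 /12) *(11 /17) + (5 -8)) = -0.20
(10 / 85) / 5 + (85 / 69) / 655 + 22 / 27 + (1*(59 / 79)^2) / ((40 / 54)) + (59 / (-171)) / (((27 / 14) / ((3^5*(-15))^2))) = -7795869191437364477 / 3279816877860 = -2376922.09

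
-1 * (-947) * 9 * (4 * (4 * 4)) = 545472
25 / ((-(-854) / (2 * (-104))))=-2600 / 427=-6.09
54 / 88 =27 / 44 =0.61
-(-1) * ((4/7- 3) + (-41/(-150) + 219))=227687/1050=216.84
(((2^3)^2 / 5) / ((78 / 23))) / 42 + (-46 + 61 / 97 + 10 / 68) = -609551491 / 13505310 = -45.13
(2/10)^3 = 1/125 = 0.01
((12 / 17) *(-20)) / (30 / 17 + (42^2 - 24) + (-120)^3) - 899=-879413479 / 978213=-899.00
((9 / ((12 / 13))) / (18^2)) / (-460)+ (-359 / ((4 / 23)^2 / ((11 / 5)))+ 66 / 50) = -25944329333 / 993600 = -26111.44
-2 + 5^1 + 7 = 10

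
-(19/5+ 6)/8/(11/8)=-49/55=-0.89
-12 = -12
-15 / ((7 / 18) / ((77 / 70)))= -42.43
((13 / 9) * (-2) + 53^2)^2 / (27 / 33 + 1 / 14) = 98223513850 / 11097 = 8851357.47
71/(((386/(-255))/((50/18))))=-150875/1158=-130.29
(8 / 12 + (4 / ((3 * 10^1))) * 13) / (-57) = -4 / 95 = -0.04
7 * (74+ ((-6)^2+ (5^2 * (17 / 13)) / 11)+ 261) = 374346 / 143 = 2617.80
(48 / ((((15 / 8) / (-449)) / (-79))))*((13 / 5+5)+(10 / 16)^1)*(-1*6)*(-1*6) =6721896384 / 25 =268875855.36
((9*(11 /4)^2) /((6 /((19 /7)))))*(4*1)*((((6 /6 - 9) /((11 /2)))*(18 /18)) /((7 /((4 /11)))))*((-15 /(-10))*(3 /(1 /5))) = -10260 /49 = -209.39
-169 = -169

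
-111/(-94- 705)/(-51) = -37/13583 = -0.00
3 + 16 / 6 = 17 / 3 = 5.67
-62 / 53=-1.17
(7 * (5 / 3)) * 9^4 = 76545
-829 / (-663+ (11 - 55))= 829 / 707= 1.17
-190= -190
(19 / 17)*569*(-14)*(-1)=151354 / 17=8903.18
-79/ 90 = -0.88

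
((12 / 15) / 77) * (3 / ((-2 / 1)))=-6 / 385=-0.02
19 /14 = 1.36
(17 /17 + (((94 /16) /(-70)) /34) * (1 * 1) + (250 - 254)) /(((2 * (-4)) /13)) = 743171 /152320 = 4.88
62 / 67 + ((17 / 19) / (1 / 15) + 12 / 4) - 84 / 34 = 321928 / 21641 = 14.88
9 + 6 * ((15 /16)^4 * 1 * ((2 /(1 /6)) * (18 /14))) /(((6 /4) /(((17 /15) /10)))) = 825921 /57344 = 14.40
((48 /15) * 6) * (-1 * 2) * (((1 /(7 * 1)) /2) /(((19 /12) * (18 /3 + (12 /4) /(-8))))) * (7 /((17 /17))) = -1024 /475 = -2.16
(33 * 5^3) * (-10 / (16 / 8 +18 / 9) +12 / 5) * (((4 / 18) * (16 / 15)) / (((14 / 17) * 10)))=-748 / 63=-11.87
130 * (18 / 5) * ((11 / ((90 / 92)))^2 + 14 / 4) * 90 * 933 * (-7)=-178719796164 / 5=-35743959232.80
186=186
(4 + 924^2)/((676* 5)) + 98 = 59251/169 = 350.60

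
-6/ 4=-1.50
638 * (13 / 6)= 4147 / 3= 1382.33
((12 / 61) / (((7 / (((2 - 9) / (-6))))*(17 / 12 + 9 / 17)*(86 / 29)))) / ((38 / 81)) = 0.01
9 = 9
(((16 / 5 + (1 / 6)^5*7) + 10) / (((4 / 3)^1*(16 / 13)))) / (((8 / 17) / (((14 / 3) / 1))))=793999297 / 9953280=79.77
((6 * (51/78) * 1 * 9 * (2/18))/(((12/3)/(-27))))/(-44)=1377/2288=0.60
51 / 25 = 2.04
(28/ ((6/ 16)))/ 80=14/ 15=0.93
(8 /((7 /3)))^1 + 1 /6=151 /42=3.60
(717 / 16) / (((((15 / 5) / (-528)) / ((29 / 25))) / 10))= -457446 / 5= -91489.20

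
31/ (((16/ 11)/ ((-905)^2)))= 279287525/ 16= 17455470.31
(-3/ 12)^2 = 1/ 16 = 0.06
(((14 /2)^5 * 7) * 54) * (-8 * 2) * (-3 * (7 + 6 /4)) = 2592042768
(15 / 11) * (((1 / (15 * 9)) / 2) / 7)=0.00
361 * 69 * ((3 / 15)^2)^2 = 24909 / 625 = 39.85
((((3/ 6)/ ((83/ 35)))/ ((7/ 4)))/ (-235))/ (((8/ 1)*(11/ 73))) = -73/ 171644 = -0.00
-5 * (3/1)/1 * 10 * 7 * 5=-5250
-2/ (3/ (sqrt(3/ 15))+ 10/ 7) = 28/ 421 - 294 * sqrt(5)/ 2105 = -0.25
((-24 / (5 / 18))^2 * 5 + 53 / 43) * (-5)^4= 1003137125 / 43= 23328770.35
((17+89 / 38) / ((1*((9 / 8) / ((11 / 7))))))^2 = 2371600 / 3249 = 729.95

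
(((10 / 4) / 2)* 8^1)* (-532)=-5320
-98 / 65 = -1.51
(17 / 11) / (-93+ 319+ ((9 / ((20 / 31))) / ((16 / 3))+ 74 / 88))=320 / 47511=0.01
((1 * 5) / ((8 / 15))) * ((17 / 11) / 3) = 425 / 88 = 4.83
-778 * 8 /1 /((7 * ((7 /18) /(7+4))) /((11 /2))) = -6777936 /49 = -138325.22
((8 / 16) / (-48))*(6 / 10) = -1 / 160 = -0.01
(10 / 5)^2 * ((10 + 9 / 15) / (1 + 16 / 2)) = 212 / 45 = 4.71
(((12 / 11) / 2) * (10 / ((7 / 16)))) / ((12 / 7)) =80 / 11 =7.27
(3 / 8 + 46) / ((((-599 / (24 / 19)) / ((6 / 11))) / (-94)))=627732 / 125191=5.01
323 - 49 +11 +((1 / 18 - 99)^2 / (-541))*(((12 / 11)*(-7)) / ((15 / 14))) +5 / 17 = 16973738776 / 40972635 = 414.27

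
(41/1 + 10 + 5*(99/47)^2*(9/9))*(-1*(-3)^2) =-1454976/2209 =-658.66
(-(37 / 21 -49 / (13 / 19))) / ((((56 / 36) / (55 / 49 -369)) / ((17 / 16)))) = -4382886705 / 249704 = -17552.33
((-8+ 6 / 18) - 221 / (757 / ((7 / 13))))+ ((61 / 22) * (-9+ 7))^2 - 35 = -3317222 / 274791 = -12.07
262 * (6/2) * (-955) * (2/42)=-250210/7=-35744.29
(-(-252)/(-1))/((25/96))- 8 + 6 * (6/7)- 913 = -329619/175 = -1883.54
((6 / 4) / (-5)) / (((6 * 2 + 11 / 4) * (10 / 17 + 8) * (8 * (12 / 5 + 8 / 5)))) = -51 / 689120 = -0.00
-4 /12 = -1 /3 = -0.33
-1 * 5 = -5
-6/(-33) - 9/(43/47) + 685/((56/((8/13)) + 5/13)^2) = -580986473/60687792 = -9.57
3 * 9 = 27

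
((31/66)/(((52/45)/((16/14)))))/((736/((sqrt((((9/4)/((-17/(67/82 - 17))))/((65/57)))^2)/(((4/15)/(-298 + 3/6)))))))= -4748238225/3590219776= -1.32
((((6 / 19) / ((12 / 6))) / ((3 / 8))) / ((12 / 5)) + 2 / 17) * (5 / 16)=355 / 3876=0.09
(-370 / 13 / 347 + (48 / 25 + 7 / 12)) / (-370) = -3276761 / 500721000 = -0.01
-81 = -81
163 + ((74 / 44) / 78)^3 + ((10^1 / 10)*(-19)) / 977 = 804604074041453 / 4936810012992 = 162.98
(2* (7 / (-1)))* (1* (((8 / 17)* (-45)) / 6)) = 840 / 17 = 49.41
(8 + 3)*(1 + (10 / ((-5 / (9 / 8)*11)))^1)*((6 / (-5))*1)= -21 / 2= -10.50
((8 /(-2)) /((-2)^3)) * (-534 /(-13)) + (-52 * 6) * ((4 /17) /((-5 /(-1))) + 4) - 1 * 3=-1375884 /1105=-1245.14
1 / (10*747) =0.00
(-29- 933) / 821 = -962 / 821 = -1.17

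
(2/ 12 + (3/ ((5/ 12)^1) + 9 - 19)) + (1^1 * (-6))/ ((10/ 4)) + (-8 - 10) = -691/ 30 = -23.03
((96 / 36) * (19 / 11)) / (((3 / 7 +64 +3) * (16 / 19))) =2527 / 31152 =0.08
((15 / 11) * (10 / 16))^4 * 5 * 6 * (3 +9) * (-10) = -7119140625 / 3748096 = -1899.40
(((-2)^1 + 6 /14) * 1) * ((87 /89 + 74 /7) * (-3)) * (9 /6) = 712305 /8722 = 81.67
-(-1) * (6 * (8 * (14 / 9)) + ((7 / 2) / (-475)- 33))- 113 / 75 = 7629 / 190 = 40.15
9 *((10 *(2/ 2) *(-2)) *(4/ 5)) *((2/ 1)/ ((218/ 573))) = -82512/ 109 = -756.99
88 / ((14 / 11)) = 484 / 7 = 69.14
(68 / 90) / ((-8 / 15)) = -17 / 12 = -1.42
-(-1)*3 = 3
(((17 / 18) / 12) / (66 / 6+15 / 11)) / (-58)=-11 / 100224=-0.00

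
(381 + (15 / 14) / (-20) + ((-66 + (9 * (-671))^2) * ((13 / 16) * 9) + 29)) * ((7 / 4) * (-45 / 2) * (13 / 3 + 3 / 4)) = -27329704546485 / 512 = -53378329192.35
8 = 8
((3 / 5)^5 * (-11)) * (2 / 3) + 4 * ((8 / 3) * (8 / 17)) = 709118 / 159375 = 4.45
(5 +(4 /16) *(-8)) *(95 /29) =285 /29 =9.83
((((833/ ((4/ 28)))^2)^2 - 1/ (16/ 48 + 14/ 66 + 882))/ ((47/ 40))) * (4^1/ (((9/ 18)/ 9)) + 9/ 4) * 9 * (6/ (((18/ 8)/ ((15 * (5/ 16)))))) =1249941393045103313523375/ 152092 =8218324389482045824.39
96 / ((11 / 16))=1536 / 11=139.64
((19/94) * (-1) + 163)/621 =5101/19458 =0.26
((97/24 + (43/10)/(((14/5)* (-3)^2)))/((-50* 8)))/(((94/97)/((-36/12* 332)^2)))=-1418658659/131600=-10780.08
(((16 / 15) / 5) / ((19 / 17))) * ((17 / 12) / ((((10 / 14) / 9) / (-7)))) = -56644 / 2375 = -23.85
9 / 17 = 0.53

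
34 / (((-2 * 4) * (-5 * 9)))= 17 / 180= 0.09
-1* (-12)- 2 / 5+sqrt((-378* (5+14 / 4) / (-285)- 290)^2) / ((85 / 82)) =280.49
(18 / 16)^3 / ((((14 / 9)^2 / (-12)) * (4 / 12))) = -531441 / 25088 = -21.18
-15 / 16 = -0.94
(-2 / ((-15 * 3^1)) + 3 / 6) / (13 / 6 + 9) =49 / 1005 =0.05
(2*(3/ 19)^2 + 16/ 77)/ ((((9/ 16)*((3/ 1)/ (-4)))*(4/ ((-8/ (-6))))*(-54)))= 0.00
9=9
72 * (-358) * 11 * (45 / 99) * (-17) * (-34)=-74492640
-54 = -54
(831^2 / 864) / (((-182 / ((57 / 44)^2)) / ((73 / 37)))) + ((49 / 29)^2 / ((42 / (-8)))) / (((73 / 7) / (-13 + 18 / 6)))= -1077185124029249 / 76836673385472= -14.02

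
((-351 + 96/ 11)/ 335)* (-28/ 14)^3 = 6024/ 737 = 8.17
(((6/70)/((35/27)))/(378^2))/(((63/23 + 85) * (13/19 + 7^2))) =437/4116497212800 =0.00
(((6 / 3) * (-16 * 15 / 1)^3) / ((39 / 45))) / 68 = -103680000 / 221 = -469140.27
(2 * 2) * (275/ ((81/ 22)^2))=532400/ 6561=81.15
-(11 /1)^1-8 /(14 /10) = -117 /7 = -16.71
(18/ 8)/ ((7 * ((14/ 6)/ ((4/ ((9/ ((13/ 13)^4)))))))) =3/ 49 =0.06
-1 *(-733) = 733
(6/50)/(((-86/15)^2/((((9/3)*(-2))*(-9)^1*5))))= 3645/3698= 0.99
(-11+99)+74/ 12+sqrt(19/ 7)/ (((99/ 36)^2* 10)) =8* sqrt(133)/ 4235+565/ 6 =94.19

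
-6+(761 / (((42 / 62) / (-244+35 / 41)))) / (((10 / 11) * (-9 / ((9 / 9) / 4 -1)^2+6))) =862149623 / 28700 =30040.06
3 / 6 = 1 / 2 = 0.50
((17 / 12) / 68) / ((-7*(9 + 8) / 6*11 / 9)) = -9 / 10472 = -0.00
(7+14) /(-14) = -3 /2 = -1.50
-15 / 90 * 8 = -4 / 3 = -1.33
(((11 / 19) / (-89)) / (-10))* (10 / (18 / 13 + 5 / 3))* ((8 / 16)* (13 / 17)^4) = 12252669 / 33613694618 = 0.00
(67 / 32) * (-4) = -67 / 8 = -8.38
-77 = -77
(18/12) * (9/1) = 27/2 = 13.50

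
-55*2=-110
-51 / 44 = -1.16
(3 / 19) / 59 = 3 / 1121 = 0.00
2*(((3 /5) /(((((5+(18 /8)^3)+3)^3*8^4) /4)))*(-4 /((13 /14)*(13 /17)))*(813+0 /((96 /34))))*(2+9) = -769241088 /94999896485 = -0.01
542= 542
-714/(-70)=51/5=10.20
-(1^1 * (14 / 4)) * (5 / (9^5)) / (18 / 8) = -70 / 531441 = -0.00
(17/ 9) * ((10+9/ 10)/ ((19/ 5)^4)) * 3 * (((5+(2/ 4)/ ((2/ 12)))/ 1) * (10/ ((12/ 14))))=32427500/ 1172889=27.65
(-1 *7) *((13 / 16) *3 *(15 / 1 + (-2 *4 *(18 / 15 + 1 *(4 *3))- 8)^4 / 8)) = -3551945682831 / 10000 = -355194568.28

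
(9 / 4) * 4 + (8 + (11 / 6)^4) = 36673 / 1296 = 28.30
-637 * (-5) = 3185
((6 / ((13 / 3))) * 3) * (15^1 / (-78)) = -135 / 169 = -0.80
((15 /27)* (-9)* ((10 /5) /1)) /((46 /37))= -185 /23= -8.04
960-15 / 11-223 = 8092 / 11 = 735.64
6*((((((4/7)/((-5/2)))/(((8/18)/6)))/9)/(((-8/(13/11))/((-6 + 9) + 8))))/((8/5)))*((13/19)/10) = 1521/10640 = 0.14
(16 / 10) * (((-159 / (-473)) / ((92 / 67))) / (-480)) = -3551 / 4351600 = -0.00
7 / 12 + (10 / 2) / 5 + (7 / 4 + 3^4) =253 / 3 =84.33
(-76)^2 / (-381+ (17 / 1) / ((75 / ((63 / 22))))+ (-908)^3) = -3176800 / 411737530793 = -0.00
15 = 15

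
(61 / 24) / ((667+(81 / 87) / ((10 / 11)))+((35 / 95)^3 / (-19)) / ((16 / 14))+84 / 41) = 0.00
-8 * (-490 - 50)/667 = 4320/667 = 6.48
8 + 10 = 18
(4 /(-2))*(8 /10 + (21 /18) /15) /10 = -79 /450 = -0.18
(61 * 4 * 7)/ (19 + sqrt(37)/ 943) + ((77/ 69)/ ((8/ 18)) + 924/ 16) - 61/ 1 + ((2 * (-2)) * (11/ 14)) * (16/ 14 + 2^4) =455828197730/ 12921008793 - 57523 * sqrt(37)/ 11464959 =35.25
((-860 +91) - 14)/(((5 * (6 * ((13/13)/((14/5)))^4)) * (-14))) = 358092/3125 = 114.59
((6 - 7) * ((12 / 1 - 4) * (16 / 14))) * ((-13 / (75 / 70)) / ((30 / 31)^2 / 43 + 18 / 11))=29091392 / 434835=66.90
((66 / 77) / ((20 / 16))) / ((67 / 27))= 648 / 2345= 0.28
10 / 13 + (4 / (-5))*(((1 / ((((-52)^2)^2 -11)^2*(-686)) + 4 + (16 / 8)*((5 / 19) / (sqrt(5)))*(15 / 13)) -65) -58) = 95.75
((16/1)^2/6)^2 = 16384/9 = 1820.44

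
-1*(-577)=577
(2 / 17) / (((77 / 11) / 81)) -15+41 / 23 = -32450 / 2737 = -11.86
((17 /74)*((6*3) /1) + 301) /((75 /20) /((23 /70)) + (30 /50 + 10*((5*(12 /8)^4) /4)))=41547200 /10252071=4.05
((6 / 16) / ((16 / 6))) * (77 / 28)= 0.39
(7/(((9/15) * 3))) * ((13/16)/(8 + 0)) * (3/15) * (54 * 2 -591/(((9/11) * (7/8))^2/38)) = -3452.81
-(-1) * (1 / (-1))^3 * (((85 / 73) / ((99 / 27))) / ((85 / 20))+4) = -3272 / 803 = -4.07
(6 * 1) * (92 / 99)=5.58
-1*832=-832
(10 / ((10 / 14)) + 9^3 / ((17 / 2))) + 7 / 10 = 100.46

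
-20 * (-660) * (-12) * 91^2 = -1311710400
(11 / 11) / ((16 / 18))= 9 / 8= 1.12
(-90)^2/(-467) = -8100/467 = -17.34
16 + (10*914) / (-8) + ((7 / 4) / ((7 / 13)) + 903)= -881 / 4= -220.25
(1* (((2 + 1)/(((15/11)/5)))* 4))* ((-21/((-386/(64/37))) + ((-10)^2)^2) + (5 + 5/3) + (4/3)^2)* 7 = 198117539312/64269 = 3082629.87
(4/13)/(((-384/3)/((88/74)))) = -11/3848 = -0.00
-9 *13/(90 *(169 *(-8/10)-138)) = 13/2732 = 0.00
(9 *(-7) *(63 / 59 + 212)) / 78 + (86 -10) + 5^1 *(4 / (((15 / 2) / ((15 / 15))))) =-33073 / 354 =-93.43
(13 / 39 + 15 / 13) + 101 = 102.49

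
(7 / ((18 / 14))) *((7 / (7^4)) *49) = 7 / 9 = 0.78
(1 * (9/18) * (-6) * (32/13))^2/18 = 512/169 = 3.03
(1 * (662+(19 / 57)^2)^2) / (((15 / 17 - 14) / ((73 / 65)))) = -44067514121 / 1174095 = -37533.18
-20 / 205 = -4 / 41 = -0.10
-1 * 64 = -64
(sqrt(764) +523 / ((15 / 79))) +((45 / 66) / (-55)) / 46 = 2782.11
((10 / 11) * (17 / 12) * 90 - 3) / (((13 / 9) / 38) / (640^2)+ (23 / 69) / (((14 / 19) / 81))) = 1217883340800 / 395244749801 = 3.08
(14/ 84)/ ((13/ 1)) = 1/ 78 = 0.01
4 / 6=2 / 3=0.67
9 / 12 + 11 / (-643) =1885 / 2572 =0.73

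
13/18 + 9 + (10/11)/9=1945/198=9.82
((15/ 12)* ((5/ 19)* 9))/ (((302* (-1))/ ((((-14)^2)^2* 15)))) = -16206750/ 2869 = -5648.92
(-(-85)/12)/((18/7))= 595/216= 2.75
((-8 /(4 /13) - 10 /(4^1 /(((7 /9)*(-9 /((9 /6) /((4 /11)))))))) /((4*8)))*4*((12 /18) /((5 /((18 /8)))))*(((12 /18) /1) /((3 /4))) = -359 /495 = -0.73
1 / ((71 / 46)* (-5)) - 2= -756 / 355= -2.13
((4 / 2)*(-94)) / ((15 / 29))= -5452 / 15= -363.47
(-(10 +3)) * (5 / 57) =-65 / 57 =-1.14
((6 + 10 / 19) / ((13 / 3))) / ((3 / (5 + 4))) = 1116 / 247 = 4.52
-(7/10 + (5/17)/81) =-9689/13770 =-0.70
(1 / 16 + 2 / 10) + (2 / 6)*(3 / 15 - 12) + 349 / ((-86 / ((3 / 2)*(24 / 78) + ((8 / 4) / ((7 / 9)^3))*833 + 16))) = -13560673433 / 939120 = -14439.77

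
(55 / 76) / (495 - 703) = -0.00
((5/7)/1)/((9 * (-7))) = -5/441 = -0.01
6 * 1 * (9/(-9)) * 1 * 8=-48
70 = 70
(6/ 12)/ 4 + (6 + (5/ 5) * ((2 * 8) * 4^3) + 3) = 8265/ 8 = 1033.12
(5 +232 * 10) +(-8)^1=2317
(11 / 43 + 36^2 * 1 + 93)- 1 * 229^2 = -2195225 / 43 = -51051.74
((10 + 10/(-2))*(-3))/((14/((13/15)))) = -13/14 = -0.93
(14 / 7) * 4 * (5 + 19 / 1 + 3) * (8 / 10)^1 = 864 / 5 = 172.80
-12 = -12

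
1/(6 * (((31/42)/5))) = 35/31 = 1.13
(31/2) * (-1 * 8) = -124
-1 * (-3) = 3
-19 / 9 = -2.11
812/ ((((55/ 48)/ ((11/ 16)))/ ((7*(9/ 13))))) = 153468/ 65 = 2361.05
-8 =-8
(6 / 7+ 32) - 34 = -8 / 7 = -1.14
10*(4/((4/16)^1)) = 160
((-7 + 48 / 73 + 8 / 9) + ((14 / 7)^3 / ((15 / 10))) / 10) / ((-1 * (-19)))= -16163 / 62415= -0.26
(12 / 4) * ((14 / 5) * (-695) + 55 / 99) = -17509 / 3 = -5836.33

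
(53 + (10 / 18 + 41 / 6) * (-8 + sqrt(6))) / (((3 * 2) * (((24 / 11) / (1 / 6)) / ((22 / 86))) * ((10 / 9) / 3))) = -1331 / 24768 + 16093 * sqrt(6) / 247680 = 0.11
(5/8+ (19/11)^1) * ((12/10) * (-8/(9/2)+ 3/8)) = -6969/1760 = -3.96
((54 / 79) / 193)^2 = 2916 / 232471009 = 0.00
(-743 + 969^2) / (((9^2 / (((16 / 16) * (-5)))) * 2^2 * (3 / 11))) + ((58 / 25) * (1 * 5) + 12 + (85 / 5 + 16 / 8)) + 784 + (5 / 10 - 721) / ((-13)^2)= -10732065884 / 205335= -52266.13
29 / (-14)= -2.07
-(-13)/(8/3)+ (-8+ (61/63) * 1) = -2.16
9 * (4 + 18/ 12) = 99/ 2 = 49.50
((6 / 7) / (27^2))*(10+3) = 26 / 1701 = 0.02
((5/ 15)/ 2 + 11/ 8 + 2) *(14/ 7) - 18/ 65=5309/ 780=6.81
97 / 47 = 2.06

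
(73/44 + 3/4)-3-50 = -1113/22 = -50.59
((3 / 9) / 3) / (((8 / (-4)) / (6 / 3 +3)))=-5 / 18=-0.28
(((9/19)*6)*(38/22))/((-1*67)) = -54/737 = -0.07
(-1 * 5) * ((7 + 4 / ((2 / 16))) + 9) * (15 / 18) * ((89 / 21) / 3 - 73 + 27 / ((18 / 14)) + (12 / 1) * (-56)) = 9104600 / 63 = 144517.46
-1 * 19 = -19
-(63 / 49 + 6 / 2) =-30 / 7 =-4.29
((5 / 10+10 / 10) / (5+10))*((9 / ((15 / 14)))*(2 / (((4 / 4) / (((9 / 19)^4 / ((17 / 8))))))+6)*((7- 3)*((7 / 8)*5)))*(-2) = -1969464546 / 11077285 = -177.79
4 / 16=1 / 4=0.25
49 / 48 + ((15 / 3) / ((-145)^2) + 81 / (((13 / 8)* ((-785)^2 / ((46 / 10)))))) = 1651597210697 / 1616925102000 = 1.02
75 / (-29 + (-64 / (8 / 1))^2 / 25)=-2.84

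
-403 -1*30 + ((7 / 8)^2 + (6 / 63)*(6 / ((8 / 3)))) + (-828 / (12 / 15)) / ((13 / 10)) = -1228.17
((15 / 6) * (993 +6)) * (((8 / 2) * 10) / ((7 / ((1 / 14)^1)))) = 49950 / 49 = 1019.39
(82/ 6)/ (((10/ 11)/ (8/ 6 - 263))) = -70807/ 18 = -3933.72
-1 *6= -6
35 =35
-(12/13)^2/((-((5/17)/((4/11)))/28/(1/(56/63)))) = 308448/9295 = 33.18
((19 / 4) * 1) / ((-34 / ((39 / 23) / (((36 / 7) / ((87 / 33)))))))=-0.12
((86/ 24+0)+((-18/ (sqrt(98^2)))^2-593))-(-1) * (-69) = -18969329/ 28812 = -658.38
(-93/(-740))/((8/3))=279/5920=0.05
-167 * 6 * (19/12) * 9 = -28557/2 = -14278.50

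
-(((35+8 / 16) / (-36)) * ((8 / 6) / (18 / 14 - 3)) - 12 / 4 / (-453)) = -75695 / 97848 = -0.77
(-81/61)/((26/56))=-2268/793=-2.86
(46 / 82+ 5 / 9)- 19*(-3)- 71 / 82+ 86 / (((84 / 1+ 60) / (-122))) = -23041 / 1476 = -15.61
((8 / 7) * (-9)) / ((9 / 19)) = -152 / 7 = -21.71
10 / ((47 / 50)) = 500 / 47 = 10.64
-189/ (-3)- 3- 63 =-3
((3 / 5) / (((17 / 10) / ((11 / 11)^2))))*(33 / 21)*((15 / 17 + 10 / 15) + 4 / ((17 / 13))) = 5170 / 2023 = 2.56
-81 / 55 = -1.47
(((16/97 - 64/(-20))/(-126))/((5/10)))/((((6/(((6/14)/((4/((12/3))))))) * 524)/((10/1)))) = -136/1867929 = -0.00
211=211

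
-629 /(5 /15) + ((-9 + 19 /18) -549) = -43991 /18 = -2443.94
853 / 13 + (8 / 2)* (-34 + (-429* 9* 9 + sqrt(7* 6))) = -1807863 / 13 + 4* sqrt(42) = -139040.46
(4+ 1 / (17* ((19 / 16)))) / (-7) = -0.58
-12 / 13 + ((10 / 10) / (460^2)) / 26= -5078399 / 5501600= -0.92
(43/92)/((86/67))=67/184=0.36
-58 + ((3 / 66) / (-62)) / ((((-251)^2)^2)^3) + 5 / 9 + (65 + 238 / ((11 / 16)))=271532916713699287829662388261782471 / 767611614924506838810296300340276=353.74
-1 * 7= -7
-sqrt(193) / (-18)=sqrt(193) / 18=0.77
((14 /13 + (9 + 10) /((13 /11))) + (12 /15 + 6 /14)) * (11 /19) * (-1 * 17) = -1564068 /8645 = -180.92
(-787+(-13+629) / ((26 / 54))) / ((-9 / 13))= -6401 / 9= -711.22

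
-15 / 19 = -0.79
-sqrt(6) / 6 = -0.41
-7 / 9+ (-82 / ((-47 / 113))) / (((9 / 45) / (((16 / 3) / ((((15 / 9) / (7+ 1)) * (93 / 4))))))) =14222377 / 13113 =1084.60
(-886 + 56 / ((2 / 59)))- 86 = 680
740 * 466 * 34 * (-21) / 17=-14483280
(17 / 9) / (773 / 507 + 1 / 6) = 5746 / 5145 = 1.12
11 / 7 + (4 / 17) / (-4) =180 / 119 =1.51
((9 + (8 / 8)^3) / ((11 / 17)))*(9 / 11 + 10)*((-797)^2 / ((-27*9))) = -437039.69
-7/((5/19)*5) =-5.32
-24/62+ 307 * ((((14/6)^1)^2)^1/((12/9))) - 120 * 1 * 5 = 242989/372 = 653.20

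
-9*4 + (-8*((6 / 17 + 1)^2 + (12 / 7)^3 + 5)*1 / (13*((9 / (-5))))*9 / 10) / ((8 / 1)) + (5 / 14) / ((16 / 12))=-27974169 / 793016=-35.28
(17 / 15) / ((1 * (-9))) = -17 / 135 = -0.13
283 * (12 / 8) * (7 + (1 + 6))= 5943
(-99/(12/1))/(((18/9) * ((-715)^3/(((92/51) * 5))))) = 23/225961450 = 0.00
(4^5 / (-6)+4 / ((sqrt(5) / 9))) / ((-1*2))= 256 / 3 - 18*sqrt(5) / 5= 77.28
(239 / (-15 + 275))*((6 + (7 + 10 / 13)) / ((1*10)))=42781 / 33800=1.27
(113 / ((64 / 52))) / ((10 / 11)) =16159 / 160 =100.99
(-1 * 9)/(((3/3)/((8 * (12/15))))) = -288/5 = -57.60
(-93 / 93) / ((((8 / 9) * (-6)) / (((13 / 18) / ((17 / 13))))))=169 / 1632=0.10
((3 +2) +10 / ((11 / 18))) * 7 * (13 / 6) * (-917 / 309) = -19610045 / 20394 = -961.56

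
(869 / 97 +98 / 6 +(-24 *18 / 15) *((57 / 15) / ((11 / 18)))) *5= -12307168 / 16005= -768.96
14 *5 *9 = 630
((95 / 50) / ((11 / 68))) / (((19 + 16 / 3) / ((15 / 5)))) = 5814 / 4015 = 1.45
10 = 10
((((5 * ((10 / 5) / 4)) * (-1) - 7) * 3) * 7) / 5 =-399 / 10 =-39.90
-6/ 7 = -0.86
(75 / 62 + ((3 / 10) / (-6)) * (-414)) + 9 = 4791 / 155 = 30.91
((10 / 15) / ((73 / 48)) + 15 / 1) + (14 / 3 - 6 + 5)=4184 / 219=19.11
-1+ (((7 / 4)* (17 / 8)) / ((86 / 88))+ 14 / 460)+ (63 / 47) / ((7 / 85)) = 35535813 / 1859320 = 19.11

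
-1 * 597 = -597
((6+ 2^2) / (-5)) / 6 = -1 / 3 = -0.33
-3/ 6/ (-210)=1/ 420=0.00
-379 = -379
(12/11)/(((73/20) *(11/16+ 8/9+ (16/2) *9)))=6912/1701557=0.00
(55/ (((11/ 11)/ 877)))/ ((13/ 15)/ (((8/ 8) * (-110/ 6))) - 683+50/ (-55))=-70.52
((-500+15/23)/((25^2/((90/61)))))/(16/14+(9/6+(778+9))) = -192948/129251375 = -0.00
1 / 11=0.09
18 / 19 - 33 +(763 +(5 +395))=21488 / 19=1130.95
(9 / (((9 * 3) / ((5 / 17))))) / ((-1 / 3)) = -5 / 17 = -0.29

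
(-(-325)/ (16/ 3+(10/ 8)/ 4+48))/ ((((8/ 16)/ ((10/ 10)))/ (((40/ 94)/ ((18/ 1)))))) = 4160/ 14523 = 0.29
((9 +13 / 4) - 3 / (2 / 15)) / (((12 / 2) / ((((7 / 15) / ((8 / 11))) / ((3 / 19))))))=-6.94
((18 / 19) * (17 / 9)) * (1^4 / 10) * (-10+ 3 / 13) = -2159 / 1235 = -1.75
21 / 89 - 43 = -3806 / 89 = -42.76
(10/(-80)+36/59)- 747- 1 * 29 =-366043/472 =-775.51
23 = 23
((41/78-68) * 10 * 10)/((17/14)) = -3684100/663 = -5556.71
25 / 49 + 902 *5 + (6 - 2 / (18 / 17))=1990948 / 441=4514.62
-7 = -7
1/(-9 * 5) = -1/45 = -0.02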